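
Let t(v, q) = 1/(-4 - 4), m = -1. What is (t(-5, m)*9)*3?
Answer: -27/8 ≈ -3.3750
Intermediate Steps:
t(v, q) = -1/8 (t(v, q) = 1/(-8) = -1/8)
(t(-5, m)*9)*3 = -1/8*9*3 = -9/8*3 = -27/8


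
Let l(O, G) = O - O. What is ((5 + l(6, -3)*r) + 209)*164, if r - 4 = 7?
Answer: 35096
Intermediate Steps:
r = 11 (r = 4 + 7 = 11)
l(O, G) = 0
((5 + l(6, -3)*r) + 209)*164 = ((5 + 0*11) + 209)*164 = ((5 + 0) + 209)*164 = (5 + 209)*164 = 214*164 = 35096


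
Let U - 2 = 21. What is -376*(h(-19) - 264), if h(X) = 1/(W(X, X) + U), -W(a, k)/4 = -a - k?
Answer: 12805432/129 ≈ 99267.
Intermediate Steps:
U = 23 (U = 2 + 21 = 23)
W(a, k) = 4*a + 4*k (W(a, k) = -4*(-a - k) = 4*a + 4*k)
h(X) = 1/(23 + 8*X) (h(X) = 1/((4*X + 4*X) + 23) = 1/(8*X + 23) = 1/(23 + 8*X))
-376*(h(-19) - 264) = -376*(1/(23 + 8*(-19)) - 264) = -376*(1/(23 - 152) - 264) = -376*(1/(-129) - 264) = -376*(-1/129 - 264) = -376*(-34057/129) = 12805432/129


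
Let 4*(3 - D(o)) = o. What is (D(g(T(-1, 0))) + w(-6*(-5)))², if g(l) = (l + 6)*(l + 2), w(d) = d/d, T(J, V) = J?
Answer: 121/16 ≈ 7.5625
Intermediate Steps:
w(d) = 1
g(l) = (2 + l)*(6 + l) (g(l) = (6 + l)*(2 + l) = (2 + l)*(6 + l))
D(o) = 3 - o/4
(D(g(T(-1, 0))) + w(-6*(-5)))² = ((3 - (12 + (-1)² + 8*(-1))/4) + 1)² = ((3 - (12 + 1 - 8)/4) + 1)² = ((3 - ¼*5) + 1)² = ((3 - 5/4) + 1)² = (7/4 + 1)² = (11/4)² = 121/16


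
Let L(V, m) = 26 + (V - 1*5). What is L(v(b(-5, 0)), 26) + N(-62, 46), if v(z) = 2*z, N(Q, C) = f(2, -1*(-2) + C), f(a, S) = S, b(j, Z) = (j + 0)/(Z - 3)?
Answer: 217/3 ≈ 72.333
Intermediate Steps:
b(j, Z) = j/(-3 + Z)
N(Q, C) = 2 + C (N(Q, C) = -1*(-2) + C = 2 + C)
L(V, m) = 21 + V (L(V, m) = 26 + (V - 5) = 26 + (-5 + V) = 21 + V)
L(v(b(-5, 0)), 26) + N(-62, 46) = (21 + 2*(-5/(-3 + 0))) + (2 + 46) = (21 + 2*(-5/(-3))) + 48 = (21 + 2*(-5*(-1/3))) + 48 = (21 + 2*(5/3)) + 48 = (21 + 10/3) + 48 = 73/3 + 48 = 217/3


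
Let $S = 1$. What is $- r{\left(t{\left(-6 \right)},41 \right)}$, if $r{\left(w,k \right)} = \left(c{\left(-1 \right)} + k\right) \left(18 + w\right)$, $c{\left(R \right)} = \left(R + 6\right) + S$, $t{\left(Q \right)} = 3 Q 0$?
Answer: $-846$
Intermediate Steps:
$t{\left(Q \right)} = 0$
$c{\left(R \right)} = 7 + R$ ($c{\left(R \right)} = \left(R + 6\right) + 1 = \left(6 + R\right) + 1 = 7 + R$)
$r{\left(w,k \right)} = \left(6 + k\right) \left(18 + w\right)$ ($r{\left(w,k \right)} = \left(\left(7 - 1\right) + k\right) \left(18 + w\right) = \left(6 + k\right) \left(18 + w\right)$)
$- r{\left(t{\left(-6 \right)},41 \right)} = - (108 + 6 \cdot 0 + 18 \cdot 41 + 41 \cdot 0) = - (108 + 0 + 738 + 0) = \left(-1\right) 846 = -846$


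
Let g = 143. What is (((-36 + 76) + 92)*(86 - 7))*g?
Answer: 1491204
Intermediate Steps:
(((-36 + 76) + 92)*(86 - 7))*g = (((-36 + 76) + 92)*(86 - 7))*143 = ((40 + 92)*79)*143 = (132*79)*143 = 10428*143 = 1491204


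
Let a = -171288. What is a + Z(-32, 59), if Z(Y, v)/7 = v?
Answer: -170875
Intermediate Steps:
Z(Y, v) = 7*v
a + Z(-32, 59) = -171288 + 7*59 = -171288 + 413 = -170875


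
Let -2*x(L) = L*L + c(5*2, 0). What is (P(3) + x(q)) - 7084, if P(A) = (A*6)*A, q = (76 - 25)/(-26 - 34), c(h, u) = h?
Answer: -5628289/800 ≈ -7035.4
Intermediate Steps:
q = -17/20 (q = 51/(-60) = 51*(-1/60) = -17/20 ≈ -0.85000)
x(L) = -5 - L²/2 (x(L) = -(L*L + 5*2)/2 = -(L² + 10)/2 = -(10 + L²)/2 = -5 - L²/2)
P(A) = 6*A² (P(A) = (6*A)*A = 6*A²)
(P(3) + x(q)) - 7084 = (6*3² + (-5 - (-17/20)²/2)) - 7084 = (6*9 + (-5 - ½*289/400)) - 7084 = (54 + (-5 - 289/800)) - 7084 = (54 - 4289/800) - 7084 = 38911/800 - 7084 = -5628289/800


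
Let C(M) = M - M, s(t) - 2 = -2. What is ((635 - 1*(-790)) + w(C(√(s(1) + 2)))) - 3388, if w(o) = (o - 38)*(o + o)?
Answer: -1963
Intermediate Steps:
s(t) = 0 (s(t) = 2 - 2 = 0)
C(M) = 0
w(o) = 2*o*(-38 + o) (w(o) = (-38 + o)*(2*o) = 2*o*(-38 + o))
((635 - 1*(-790)) + w(C(√(s(1) + 2)))) - 3388 = ((635 - 1*(-790)) + 2*0*(-38 + 0)) - 3388 = ((635 + 790) + 2*0*(-38)) - 3388 = (1425 + 0) - 3388 = 1425 - 3388 = -1963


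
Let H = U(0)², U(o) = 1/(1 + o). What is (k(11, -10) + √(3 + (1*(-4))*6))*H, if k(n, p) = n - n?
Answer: I*√21 ≈ 4.5826*I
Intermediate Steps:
k(n, p) = 0
H = 1 (H = (1/(1 + 0))² = (1/1)² = 1² = 1)
(k(11, -10) + √(3 + (1*(-4))*6))*H = (0 + √(3 + (1*(-4))*6))*1 = (0 + √(3 - 4*6))*1 = (0 + √(3 - 24))*1 = (0 + √(-21))*1 = (0 + I*√21)*1 = (I*√21)*1 = I*√21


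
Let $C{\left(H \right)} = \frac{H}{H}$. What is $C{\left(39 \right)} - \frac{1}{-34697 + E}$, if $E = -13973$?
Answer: $\frac{48671}{48670} \approx 1.0$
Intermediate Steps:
$C{\left(H \right)} = 1$
$C{\left(39 \right)} - \frac{1}{-34697 + E} = 1 - \frac{1}{-34697 - 13973} = 1 - \frac{1}{-48670} = 1 - - \frac{1}{48670} = 1 + \frac{1}{48670} = \frac{48671}{48670}$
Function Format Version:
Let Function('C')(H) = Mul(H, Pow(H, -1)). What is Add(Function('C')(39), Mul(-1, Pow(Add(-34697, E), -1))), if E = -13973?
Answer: Rational(48671, 48670) ≈ 1.0000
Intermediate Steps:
Function('C')(H) = 1
Add(Function('C')(39), Mul(-1, Pow(Add(-34697, E), -1))) = Add(1, Mul(-1, Pow(Add(-34697, -13973), -1))) = Add(1, Mul(-1, Pow(-48670, -1))) = Add(1, Mul(-1, Rational(-1, 48670))) = Add(1, Rational(1, 48670)) = Rational(48671, 48670)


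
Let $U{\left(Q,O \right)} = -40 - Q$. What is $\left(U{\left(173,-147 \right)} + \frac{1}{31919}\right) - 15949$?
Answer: $- \frac{515874877}{31919} \approx -16162.0$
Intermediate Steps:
$\left(U{\left(173,-147 \right)} + \frac{1}{31919}\right) - 15949 = \left(\left(-40 - 173\right) + \frac{1}{31919}\right) - 15949 = \left(-213 + \frac{1}{31919}\right) - 15949 = - \frac{6798746}{31919} - 15949 = - \frac{515874877}{31919}$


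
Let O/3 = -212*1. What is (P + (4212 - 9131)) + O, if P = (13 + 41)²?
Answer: -2639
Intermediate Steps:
P = 2916 (P = 54² = 2916)
O = -636 (O = 3*(-212*1) = 3*(-212) = -636)
(P + (4212 - 9131)) + O = (2916 + (4212 - 9131)) - 636 = (2916 - 4919) - 636 = -2003 - 636 = -2639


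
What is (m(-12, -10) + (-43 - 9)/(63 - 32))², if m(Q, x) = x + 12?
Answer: 100/961 ≈ 0.10406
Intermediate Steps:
m(Q, x) = 12 + x
(m(-12, -10) + (-43 - 9)/(63 - 32))² = ((12 - 10) + (-43 - 9)/(63 - 32))² = (2 - 52/31)² = (10/31)² = 100/961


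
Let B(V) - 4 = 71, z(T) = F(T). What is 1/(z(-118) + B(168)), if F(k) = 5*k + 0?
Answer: -1/515 ≈ -0.0019417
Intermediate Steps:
F(k) = 5*k
z(T) = 5*T
B(V) = 75 (B(V) = 4 + 71 = 75)
1/(z(-118) + B(168)) = 1/(5*(-118) + 75) = 1/(-590 + 75) = 1/(-515) = -1/515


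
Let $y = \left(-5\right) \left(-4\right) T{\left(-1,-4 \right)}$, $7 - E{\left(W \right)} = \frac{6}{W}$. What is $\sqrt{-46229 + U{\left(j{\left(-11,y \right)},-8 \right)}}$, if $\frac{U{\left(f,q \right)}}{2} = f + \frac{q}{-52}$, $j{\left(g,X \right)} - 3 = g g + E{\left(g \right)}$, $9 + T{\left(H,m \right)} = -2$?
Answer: $\frac{i \sqrt{939950583}}{143} \approx 214.4 i$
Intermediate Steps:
$T{\left(H,m \right)} = -11$ ($T{\left(H,m \right)} = -9 - 2 = -11$)
$E{\left(W \right)} = 7 - \frac{6}{W}$
$y = -220$ ($y = \left(-5\right) \left(-4\right) \left(-11\right) = 20 \left(-11\right) = -220$)
$j{\left(g,X \right)} = 10 + g^{2} - \frac{6}{g}$ ($j{\left(g,X \right)} = 3 + \left(g g + \left(7 - \frac{6}{g}\right)\right) = 3 + \left(g^{2} + \left(7 - \frac{6}{g}\right)\right) = 3 + \left(7 + g^{2} - \frac{6}{g}\right) = 10 + g^{2} - \frac{6}{g}$)
$U{\left(f,q \right)} = 2 f - \frac{q}{26}$ ($U{\left(f,q \right)} = 2 \left(f + \frac{q}{-52}\right) = 2 \left(f + q \left(- \frac{1}{52}\right)\right) = 2 \left(f - \frac{q}{52}\right) = 2 f - \frac{q}{26}$)
$\sqrt{-46229 + U{\left(j{\left(-11,y \right)},-8 \right)}} = \sqrt{-46229 - \left(- \frac{4}{13} - 2 \left(10 + \left(-11\right)^{2} - \frac{6}{-11}\right)\right)} = \sqrt{-46229 + \left(2 \left(10 + 121 - - \frac{6}{11}\right) + \frac{4}{13}\right)} = \sqrt{-46229 + \left(2 \left(10 + 121 + \frac{6}{11}\right) + \frac{4}{13}\right)} = \sqrt{-46229 + \left(2 \cdot \frac{1447}{11} + \frac{4}{13}\right)} = \sqrt{-46229 + \left(\frac{2894}{11} + \frac{4}{13}\right)} = \sqrt{-46229 + \frac{37666}{143}} = \sqrt{- \frac{6573081}{143}} = \frac{i \sqrt{939950583}}{143}$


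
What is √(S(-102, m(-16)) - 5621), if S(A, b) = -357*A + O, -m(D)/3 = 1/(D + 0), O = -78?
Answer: √30715 ≈ 175.26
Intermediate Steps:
m(D) = -3/D (m(D) = -3/(D + 0) = -3/D)
S(A, b) = -78 - 357*A (S(A, b) = -357*A - 78 = -78 - 357*A)
√(S(-102, m(-16)) - 5621) = √((-78 - 357*(-102)) - 5621) = √((-78 + 36414) - 5621) = √(36336 - 5621) = √30715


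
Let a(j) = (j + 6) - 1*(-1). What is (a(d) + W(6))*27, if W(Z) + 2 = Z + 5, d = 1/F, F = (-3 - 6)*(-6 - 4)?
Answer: 4323/10 ≈ 432.30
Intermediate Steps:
F = 90 (F = -9*(-10) = 90)
d = 1/90 ≈ 0.011111
W(Z) = 3 + Z (W(Z) = -2 + (Z + 5) = -2 + (5 + Z) = 3 + Z)
a(j) = 7 + j (a(j) = (6 + j) + 1 = 7 + j)
(a(d) + W(6))*27 = ((7 + 1/90) + (3 + 6))*27 = (631/90 + 9)*27 = (1441/90)*27 = 4323/10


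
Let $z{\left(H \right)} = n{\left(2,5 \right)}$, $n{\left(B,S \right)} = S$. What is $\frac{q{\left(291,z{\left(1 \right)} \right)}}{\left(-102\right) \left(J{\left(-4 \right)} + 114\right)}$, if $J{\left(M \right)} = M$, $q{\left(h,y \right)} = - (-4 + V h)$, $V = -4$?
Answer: $- \frac{292}{2805} \approx -0.1041$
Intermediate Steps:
$z{\left(H \right)} = 5$
$q{\left(h,y \right)} = 4 + 4 h$ ($q{\left(h,y \right)} = - (-4 - 4 h) = 4 + 4 h$)
$\frac{q{\left(291,z{\left(1 \right)} \right)}}{\left(-102\right) \left(J{\left(-4 \right)} + 114\right)} = \frac{4 + 4 \cdot 291}{\left(-102\right) \left(-4 + 114\right)} = \frac{4 + 1164}{\left(-102\right) 110} = \frac{1168}{-11220} = 1168 \left(- \frac{1}{11220}\right) = - \frac{292}{2805}$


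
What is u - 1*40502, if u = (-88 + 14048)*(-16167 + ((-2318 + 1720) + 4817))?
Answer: -166834582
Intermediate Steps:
u = -166794080 (u = 13960*(-16167 + (-598 + 4817)) = 13960*(-16167 + 4219) = 13960*(-11948) = -166794080)
u - 1*40502 = -166794080 - 1*40502 = -166794080 - 40502 = -166834582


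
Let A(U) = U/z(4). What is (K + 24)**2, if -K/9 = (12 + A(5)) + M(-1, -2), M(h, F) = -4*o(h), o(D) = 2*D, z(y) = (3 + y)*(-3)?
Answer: 1159929/49 ≈ 23672.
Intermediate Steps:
z(y) = -9 - 3*y
M(h, F) = -8*h
A(U) = -U/21 (A(U) = U/(-9 - 3*4) = U/(-9 - 12) = U/(-21) = U*(-1/21) = -U/21)
K = -1245/7 (K = -9*((12 - 1/21*5) - 8*(-1)) = -9*((12 - 5/21) + 8) = -9*(247/21 + 8) = -9*415/21 = -1245/7 ≈ -177.86)
(K + 24)**2 = (-1245/7 + 24)**2 = (-1077/7)**2 = 1159929/49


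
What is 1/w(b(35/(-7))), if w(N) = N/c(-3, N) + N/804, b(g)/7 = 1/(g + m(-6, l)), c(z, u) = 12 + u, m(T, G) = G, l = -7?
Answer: -1321776/68495 ≈ -19.297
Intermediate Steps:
b(g) = 7/(-7 + g) (b(g) = 7/(g - 7) = 7/(-7 + g))
w(N) = N/804 + N/(12 + N) (w(N) = N/(12 + N) + N/804 = N/804 + N/(12 + N))
1/w(b(35/(-7))) = 1/((7/(-7 + 35/(-7)))*(816 + 7/(-7 + 35/(-7)))/(804*(12 + 7/(-7 + 35/(-7))))) = 1/((7/(-7 + 35*(-⅐)))*(816 + 7/(-7 + 35*(-⅐)))/(804*(12 + 7/(-7 + 35*(-⅐))))) = 1/((7/(-7 - 5))*(816 + 7/(-7 - 5))/(804*(12 + 7/(-7 - 5)))) = 1/((7/(-12))*(816 + 7/(-12))/(804*(12 + 7/(-12)))) = 1/((7*(-1/12))*(816 + 7*(-1/12))/(804*(12 + 7*(-1/12)))) = 1/((1/804)*(-7/12)*(816 - 7/12)/(12 - 7/12)) = 1/((1/804)*(-7/12)*(9785/12)/(137/12)) = 1/((1/804)*(-7/12)*(12/137)*(9785/12)) = 1/(-68495/1321776) = -1321776/68495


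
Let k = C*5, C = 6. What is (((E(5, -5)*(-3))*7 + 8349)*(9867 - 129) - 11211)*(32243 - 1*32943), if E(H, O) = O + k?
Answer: -53325230700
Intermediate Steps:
k = 30 (k = 6*5 = 30)
E(H, O) = 30 + O (E(H, O) = O + 30 = 30 + O)
(((E(5, -5)*(-3))*7 + 8349)*(9867 - 129) - 11211)*(32243 - 1*32943) = ((((30 - 5)*(-3))*7 + 8349)*(9867 - 129) - 11211)*(32243 - 1*32943) = (((25*(-3))*7 + 8349)*9738 - 11211)*(32243 - 32943) = ((-75*7 + 8349)*9738 - 11211)*(-700) = ((-525 + 8349)*9738 - 11211)*(-700) = (7824*9738 - 11211)*(-700) = (76190112 - 11211)*(-700) = 76178901*(-700) = -53325230700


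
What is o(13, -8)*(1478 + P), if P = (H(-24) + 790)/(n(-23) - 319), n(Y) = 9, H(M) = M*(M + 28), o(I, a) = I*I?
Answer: 38657567/155 ≈ 2.4940e+5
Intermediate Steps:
o(I, a) = I²
H(M) = M*(28 + M)
P = -347/155 (P = (-24*(28 - 24) + 790)/(9 - 319) = (-24*4 + 790)/(-310) = (-96 + 790)*(-1/310) = 694*(-1/310) = -347/155 ≈ -2.2387)
o(13, -8)*(1478 + P) = 13²*(1478 - 347/155) = 169*(228743/155) = 38657567/155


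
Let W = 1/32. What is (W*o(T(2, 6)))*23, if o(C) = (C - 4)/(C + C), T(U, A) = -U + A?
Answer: 0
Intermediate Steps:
T(U, A) = A - U
W = 1/32 ≈ 0.031250
o(C) = (-4 + C)/(2*C) (o(C) = (-4 + C)/((2*C)) = (-4 + C)*(1/(2*C)) = (-4 + C)/(2*C))
(W*o(T(2, 6)))*23 = (((-4 + (6 - 1*2))/(2*(6 - 1*2)))/32)*23 = (((-4 + (6 - 2))/(2*(6 - 2)))/32)*23 = (((1/2)*(-4 + 4)/4)/32)*23 = (((1/2)*(1/4)*0)/32)*23 = ((1/32)*0)*23 = 0*23 = 0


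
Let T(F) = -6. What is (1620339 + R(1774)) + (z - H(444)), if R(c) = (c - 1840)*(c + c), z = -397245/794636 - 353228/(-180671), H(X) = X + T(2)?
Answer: 198946681874087761/143567680756 ≈ 1.3857e+6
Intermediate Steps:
H(X) = -6 + X (H(X) = X - 6 = -6 + X)
z = 208917033613/143567680756 (z = -397245*1/794636 - 353228*(-1/180671) = -397245/794636 + 353228/180671 = 208917033613/143567680756 ≈ 1.4552)
R(c) = 2*c*(-1840 + c) (R(c) = (-1840 + c)*(2*c) = 2*c*(-1840 + c))
(1620339 + R(1774)) + (z - H(444)) = (1620339 + 2*1774*(-1840 + 1774)) + (208917033613/143567680756 - (-6 + 444)) = (1620339 + 2*1774*(-66)) + (208917033613/143567680756 - 1*438) = (1620339 - 234168) + (208917033613/143567680756 - 438) = 1386171 - 62673727137515/143567680756 = 198946681874087761/143567680756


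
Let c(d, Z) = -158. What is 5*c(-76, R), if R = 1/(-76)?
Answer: -790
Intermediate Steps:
R = -1/76 ≈ -0.013158
5*c(-76, R) = 5*(-158) = -790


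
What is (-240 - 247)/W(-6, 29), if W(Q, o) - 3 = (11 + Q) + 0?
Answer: -487/8 ≈ -60.875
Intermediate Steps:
W(Q, o) = 14 + Q (W(Q, o) = 3 + ((11 + Q) + 0) = 3 + (11 + Q) = 14 + Q)
(-240 - 247)/W(-6, 29) = (-240 - 247)/(14 - 6) = -487/8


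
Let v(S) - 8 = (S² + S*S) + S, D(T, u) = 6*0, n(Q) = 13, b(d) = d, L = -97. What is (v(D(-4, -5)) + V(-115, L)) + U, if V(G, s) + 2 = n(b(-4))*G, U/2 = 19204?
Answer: 36919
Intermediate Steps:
U = 38408 (U = 2*19204 = 38408)
D(T, u) = 0
v(S) = 8 + S + 2*S² (v(S) = 8 + ((S² + S*S) + S) = 8 + ((S² + S²) + S) = 8 + (2*S² + S) = 8 + (S + 2*S²) = 8 + S + 2*S²)
V(G, s) = -2 + 13*G
(v(D(-4, -5)) + V(-115, L)) + U = ((8 + 0 + 2*0²) + (-2 + 13*(-115))) + 38408 = ((8 + 0 + 2*0) + (-2 - 1495)) + 38408 = ((8 + 0 + 0) - 1497) + 38408 = (8 - 1497) + 38408 = -1489 + 38408 = 36919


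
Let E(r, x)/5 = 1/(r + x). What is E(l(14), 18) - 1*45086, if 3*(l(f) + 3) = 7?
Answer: -2344457/52 ≈ -45086.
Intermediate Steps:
l(f) = -⅔ (l(f) = -3 + (⅓)*7 = -3 + 7/3 = -⅔)
E(r, x) = 5/(r + x)
E(l(14), 18) - 1*45086 = 5/(-⅔ + 18) - 1*45086 = 5/(52/3) - 45086 = 5*(3/52) - 45086 = 15/52 - 45086 = -2344457/52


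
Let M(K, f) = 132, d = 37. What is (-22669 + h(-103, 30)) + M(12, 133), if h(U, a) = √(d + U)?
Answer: -22537 + I*√66 ≈ -22537.0 + 8.124*I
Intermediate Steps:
h(U, a) = √(37 + U)
(-22669 + h(-103, 30)) + M(12, 133) = (-22669 + √(37 - 103)) + 132 = (-22669 + √(-66)) + 132 = (-22669 + I*√66) + 132 = -22537 + I*√66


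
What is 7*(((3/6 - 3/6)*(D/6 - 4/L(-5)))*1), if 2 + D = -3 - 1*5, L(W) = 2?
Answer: 0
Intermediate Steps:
D = -10 (D = -2 + (-3 - 1*5) = -2 + (-3 - 5) = -2 - 8 = -10)
7*(((3/6 - 3/6)*(D/6 - 4/L(-5)))*1) = 7*(((3/6 - 3/6)*(-10/6 - 4/2))*1) = 7*(((3*(1/6) - 3*1/6)*(-10*1/6 - 4*1/2))*1) = 7*(((1/2 - 1/2)*(-5/3 - 2))*1) = 7*((0*(-11/3))*1) = 7*(0*1) = 7*0 = 0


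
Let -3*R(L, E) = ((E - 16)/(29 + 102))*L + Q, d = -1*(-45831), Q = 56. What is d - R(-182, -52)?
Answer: 18031295/393 ≈ 45881.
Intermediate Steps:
d = 45831
R(L, E) = -56/3 - L*(-16/131 + E/131)/3 (R(L, E) = -(((E - 16)/(29 + 102))*L + 56)/3 = -(((-16 + E)/131)*L + 56)/3 = -(((-16 + E)*(1/131))*L + 56)/3 = -((-16/131 + E/131)*L + 56)/3 = -(L*(-16/131 + E/131) + 56)/3 = -(56 + L*(-16/131 + E/131))/3 = -56/3 - L*(-16/131 + E/131)/3)
d - R(-182, -52) = 45831 - (-56/3 + (16/393)*(-182) - 1/393*(-52)*(-182)) = 45831 - (-56/3 - 2912/393 - 9464/393) = 45831 - 1*(-19712/393) = 45831 + 19712/393 = 18031295/393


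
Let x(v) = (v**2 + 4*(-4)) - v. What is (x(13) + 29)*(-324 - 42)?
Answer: -61854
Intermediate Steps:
x(v) = -16 + v**2 - v (x(v) = (v**2 - 16) - v = (-16 + v**2) - v = -16 + v**2 - v)
(x(13) + 29)*(-324 - 42) = ((-16 + 13**2 - 1*13) + 29)*(-324 - 42) = ((-16 + 169 - 13) + 29)*(-366) = (140 + 29)*(-366) = 169*(-366) = -61854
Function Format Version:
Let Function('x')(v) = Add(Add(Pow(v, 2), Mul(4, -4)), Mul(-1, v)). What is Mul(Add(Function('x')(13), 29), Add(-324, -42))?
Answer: -61854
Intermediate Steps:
Function('x')(v) = Add(-16, Pow(v, 2), Mul(-1, v)) (Function('x')(v) = Add(Add(Pow(v, 2), -16), Mul(-1, v)) = Add(Add(-16, Pow(v, 2)), Mul(-1, v)) = Add(-16, Pow(v, 2), Mul(-1, v)))
Mul(Add(Function('x')(13), 29), Add(-324, -42)) = Mul(Add(Add(-16, Pow(13, 2), Mul(-1, 13)), 29), Add(-324, -42)) = Mul(Add(Add(-16, 169, -13), 29), -366) = Mul(Add(140, 29), -366) = Mul(169, -366) = -61854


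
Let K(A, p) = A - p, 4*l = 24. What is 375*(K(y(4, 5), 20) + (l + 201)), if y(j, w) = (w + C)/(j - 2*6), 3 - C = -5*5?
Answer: 548625/8 ≈ 68578.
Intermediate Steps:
C = 28 (C = 3 - (-5)*5 = 3 - 1*(-25) = 3 + 25 = 28)
l = 6 (l = (¼)*24 = 6)
y(j, w) = (28 + w)/(-12 + j) (y(j, w) = (w + 28)/(j - 2*6) = (28 + w)/(j - 12) = (28 + w)/(-12 + j))
375*(K(y(4, 5), 20) + (l + 201)) = 375*(((28 + 5)/(-12 + 4) - 1*20) + (6 + 201)) = 375*((33/(-8) - 20) + 207) = 375*((-⅛*33 - 20) + 207) = 375*((-33/8 - 20) + 207) = 375*(-193/8 + 207) = 375*(1463/8) = 548625/8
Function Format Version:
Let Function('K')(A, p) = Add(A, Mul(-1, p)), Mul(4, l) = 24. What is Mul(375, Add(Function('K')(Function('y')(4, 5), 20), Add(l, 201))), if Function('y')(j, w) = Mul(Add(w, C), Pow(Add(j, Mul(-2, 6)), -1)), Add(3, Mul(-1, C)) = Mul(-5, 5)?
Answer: Rational(548625, 8) ≈ 68578.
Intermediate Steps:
C = 28 (C = Add(3, Mul(-1, Mul(-5, 5))) = Add(3, Mul(-1, -25)) = Add(3, 25) = 28)
l = 6 (l = Mul(Rational(1, 4), 24) = 6)
Function('y')(j, w) = Mul(Pow(Add(-12, j), -1), Add(28, w)) (Function('y')(j, w) = Mul(Add(w, 28), Pow(Add(j, Mul(-2, 6)), -1)) = Mul(Add(28, w), Pow(Add(j, -12), -1)) = Mul(Add(28, w), Pow(Add(-12, j), -1)) = Mul(Pow(Add(-12, j), -1), Add(28, w)))
Mul(375, Add(Function('K')(Function('y')(4, 5), 20), Add(l, 201))) = Mul(375, Add(Add(Mul(Pow(Add(-12, 4), -1), Add(28, 5)), Mul(-1, 20)), Add(6, 201))) = Mul(375, Add(Add(Mul(Pow(-8, -1), 33), -20), 207)) = Mul(375, Add(Add(Mul(Rational(-1, 8), 33), -20), 207)) = Mul(375, Add(Add(Rational(-33, 8), -20), 207)) = Mul(375, Add(Rational(-193, 8), 207)) = Mul(375, Rational(1463, 8)) = Rational(548625, 8)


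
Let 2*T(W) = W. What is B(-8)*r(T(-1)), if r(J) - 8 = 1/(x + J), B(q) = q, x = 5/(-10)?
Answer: -56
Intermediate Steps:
x = -½ (x = 5*(-⅒) = -½ ≈ -0.50000)
T(W) = W/2
r(J) = 8 + 1/(-½ + J)
B(-8)*r(T(-1)) = -16*(-3 + 8*((½)*(-1)))/(-1 + 2*((½)*(-1))) = -16*(-3 + 8*(-½))/(-1 + 2*(-½)) = -16*(-3 - 4)/(-1 - 1) = -16*(-7)/(-2) = -16*(-1)*(-7)/2 = -8*7 = -56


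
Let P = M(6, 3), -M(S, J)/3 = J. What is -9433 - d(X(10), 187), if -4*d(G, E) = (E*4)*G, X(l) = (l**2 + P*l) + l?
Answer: -5693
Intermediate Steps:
M(S, J) = -3*J
P = -9 (P = -3*3 = -9)
X(l) = l**2 - 8*l (X(l) = (l**2 - 9*l) + l = l**2 - 8*l)
d(G, E) = -E*G (d(G, E) = -E*4*G/4 = -4*E*G/4 = -E*G)
-9433 - d(X(10), 187) = -9433 - (-1)*187*10*(-8 + 10) = -9433 - (-1)*187*10*2 = -9433 - (-1)*187*20 = -9433 - 1*(-3740) = -9433 + 3740 = -5693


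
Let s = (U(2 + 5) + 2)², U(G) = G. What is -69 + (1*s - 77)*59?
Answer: 167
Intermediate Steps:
s = 81 (s = ((2 + 5) + 2)² = (7 + 2)² = 9² = 81)
-69 + (1*s - 77)*59 = -69 + (1*81 - 77)*59 = -69 + (81 - 77)*59 = -69 + 4*59 = -69 + 236 = 167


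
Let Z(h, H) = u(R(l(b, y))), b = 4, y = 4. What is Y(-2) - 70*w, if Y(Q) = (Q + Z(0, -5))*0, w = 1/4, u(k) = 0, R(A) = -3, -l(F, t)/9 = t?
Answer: -35/2 ≈ -17.500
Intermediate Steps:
l(F, t) = -9*t
Z(h, H) = 0
w = ¼ ≈ 0.25000
Y(Q) = 0 (Y(Q) = (Q + 0)*0 = Q*0 = 0)
Y(-2) - 70*w = 0 - 70*¼ = 0 - 35/2 = -35/2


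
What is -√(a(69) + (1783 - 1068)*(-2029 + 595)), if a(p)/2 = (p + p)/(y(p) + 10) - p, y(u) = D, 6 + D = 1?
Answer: -2*I*√6408705/5 ≈ -1012.6*I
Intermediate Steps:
D = -5 (D = -6 + 1 = -5)
y(u) = -5
a(p) = -6*p/5 (a(p) = 2*((p + p)/(-5 + 10) - p) = 2*((2*p)/5 - p) = 2*((2*p)*(⅕) - p) = 2*(2*p/5 - p) = 2*(-3*p/5) = -6*p/5)
-√(a(69) + (1783 - 1068)*(-2029 + 595)) = -√(-6/5*69 + (1783 - 1068)*(-2029 + 595)) = -√(-414/5 + 715*(-1434)) = -√(-414/5 - 1025310) = -√(-5126964/5) = -2*I*√6408705/5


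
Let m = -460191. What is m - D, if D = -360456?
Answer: -99735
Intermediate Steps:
m - D = -460191 - 1*(-360456) = -460191 + 360456 = -99735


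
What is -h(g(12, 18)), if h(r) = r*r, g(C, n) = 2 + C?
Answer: -196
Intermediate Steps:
h(r) = r²
-h(g(12, 18)) = -(2 + 12)² = -1*14² = -1*196 = -196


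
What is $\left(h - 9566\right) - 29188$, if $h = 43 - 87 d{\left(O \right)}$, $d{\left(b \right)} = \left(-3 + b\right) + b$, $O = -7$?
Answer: $-37232$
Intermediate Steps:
$d{\left(b \right)} = -3 + 2 b$
$h = 1522$ ($h = 43 - 87 \left(-3 + 2 \left(-7\right)\right) = 43 - 87 \left(-3 - 14\right) = 43 - -1479 = 43 + 1479 = 1522$)
$\left(h - 9566\right) - 29188 = \left(1522 - 9566\right) - 29188 = -8044 - 29188 = -37232$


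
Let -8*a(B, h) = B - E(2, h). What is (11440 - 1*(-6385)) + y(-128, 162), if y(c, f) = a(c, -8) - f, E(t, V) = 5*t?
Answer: 70721/4 ≈ 17680.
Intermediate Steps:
a(B, h) = 5/4 - B/8 (a(B, h) = -(B - 5*2)/8 = -(B - 1*10)/8 = -(B - 10)/8 = -(-10 + B)/8 = 5/4 - B/8)
y(c, f) = 5/4 - f - c/8 (y(c, f) = (5/4 - c/8) - f = 5/4 - f - c/8)
(11440 - 1*(-6385)) + y(-128, 162) = (11440 - 1*(-6385)) + (5/4 - 1*162 - ⅛*(-128)) = (11440 + 6385) + (5/4 - 162 + 16) = 17825 - 579/4 = 70721/4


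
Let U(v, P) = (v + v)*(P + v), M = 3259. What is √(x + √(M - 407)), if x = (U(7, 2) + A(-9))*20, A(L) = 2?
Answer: √(2560 + 2*√713) ≈ 51.121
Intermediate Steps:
U(v, P) = 2*v*(P + v) (U(v, P) = (2*v)*(P + v) = 2*v*(P + v))
x = 2560 (x = (2*7*(2 + 7) + 2)*20 = (2*7*9 + 2)*20 = (126 + 2)*20 = 128*20 = 2560)
√(x + √(M - 407)) = √(2560 + √(3259 - 407)) = √(2560 + √2852) = √(2560 + 2*√713)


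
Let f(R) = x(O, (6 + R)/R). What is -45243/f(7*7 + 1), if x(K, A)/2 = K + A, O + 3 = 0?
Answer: 1131075/94 ≈ 12033.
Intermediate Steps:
O = -3 (O = -3 + 0 = -3)
x(K, A) = 2*A + 2*K (x(K, A) = 2*(K + A) = 2*(A + K) = 2*A + 2*K)
f(R) = -6 + 2*(6 + R)/R (f(R) = 2*((6 + R)/R) + 2*(-3) = 2*((6 + R)/R) - 6 = 2*(6 + R)/R - 6 = -6 + 2*(6 + R)/R)
-45243/f(7*7 + 1) = -45243/(-4 + 12/(7*7 + 1)) = -45243/(-4 + 12/(49 + 1)) = -45243/(-4 + 12/50) = -45243/(-4 + 12*(1/50)) = -45243/(-4 + 6/25) = -45243/(-94/25) = -45243*(-25/94) = 1131075/94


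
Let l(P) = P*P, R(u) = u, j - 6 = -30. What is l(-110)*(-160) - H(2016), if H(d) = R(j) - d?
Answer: -1933960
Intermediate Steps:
j = -24 (j = 6 - 30 = -24)
l(P) = P²
H(d) = -24 - d
l(-110)*(-160) - H(2016) = (-110)²*(-160) - (-24 - 1*2016) = 12100*(-160) - (-24 - 2016) = -1936000 - 1*(-2040) = -1936000 + 2040 = -1933960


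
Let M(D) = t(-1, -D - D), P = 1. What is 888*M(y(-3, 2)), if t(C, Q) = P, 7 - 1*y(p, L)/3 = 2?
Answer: 888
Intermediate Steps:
y(p, L) = 15 (y(p, L) = 21 - 3*2 = 21 - 6 = 15)
t(C, Q) = 1
M(D) = 1
888*M(y(-3, 2)) = 888*1 = 888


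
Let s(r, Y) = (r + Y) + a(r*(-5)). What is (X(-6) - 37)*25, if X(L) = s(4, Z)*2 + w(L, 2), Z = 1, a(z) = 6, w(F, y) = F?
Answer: -525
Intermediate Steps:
s(r, Y) = 6 + Y + r (s(r, Y) = (r + Y) + 6 = (Y + r) + 6 = 6 + Y + r)
X(L) = 22 + L (X(L) = (6 + 1 + 4)*2 + L = 11*2 + L = 22 + L)
(X(-6) - 37)*25 = ((22 - 6) - 37)*25 = (16 - 37)*25 = -21*25 = -525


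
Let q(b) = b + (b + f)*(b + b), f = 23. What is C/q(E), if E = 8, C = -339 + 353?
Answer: 1/36 ≈ 0.027778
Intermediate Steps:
C = 14
q(b) = b + 2*b*(23 + b) (q(b) = b + (b + 23)*(b + b) = b + (23 + b)*(2*b) = b + 2*b*(23 + b))
C/q(E) = 14/((8*(47 + 2*8))) = 14/((8*(47 + 16))) = 14/((8*63)) = 14/504 = 14*(1/504) = 1/36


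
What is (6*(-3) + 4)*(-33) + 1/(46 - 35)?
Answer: 5083/11 ≈ 462.09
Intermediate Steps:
(6*(-3) + 4)*(-33) + 1/(46 - 35) = (-18 + 4)*(-33) + 1/11 = -14*(-33) + 1/11 = 462 + 1/11 = 5083/11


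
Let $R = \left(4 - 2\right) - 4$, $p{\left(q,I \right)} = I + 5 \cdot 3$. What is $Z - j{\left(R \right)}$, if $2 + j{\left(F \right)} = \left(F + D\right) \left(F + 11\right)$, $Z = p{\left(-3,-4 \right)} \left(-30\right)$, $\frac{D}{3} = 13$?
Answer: $-661$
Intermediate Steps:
$D = 39$ ($D = 3 \cdot 13 = 39$)
$p{\left(q,I \right)} = 15 + I$ ($p{\left(q,I \right)} = I + 15 = 15 + I$)
$R = -2$ ($R = 2 - 4 = -2$)
$Z = -330$ ($Z = \left(15 - 4\right) \left(-30\right) = 11 \left(-30\right) = -330$)
$j{\left(F \right)} = -2 + \left(11 + F\right) \left(39 + F\right)$ ($j{\left(F \right)} = -2 + \left(F + 39\right) \left(F + 11\right) = -2 + \left(39 + F\right) \left(11 + F\right) = -2 + \left(11 + F\right) \left(39 + F\right)$)
$Z - j{\left(R \right)} = -330 - \left(427 + \left(-2\right)^{2} + 50 \left(-2\right)\right) = -330 - \left(427 + 4 - 100\right) = -330 - 331 = -661$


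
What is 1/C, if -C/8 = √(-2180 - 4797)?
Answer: I*√6977/55816 ≈ 0.0014965*I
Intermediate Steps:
C = -8*I*√6977 (C = -8*√(-2180 - 4797) = -8*I*√6977 ≈ -668.23*I)
1/C = 1/(-8*I*√6977) = I*√6977/55816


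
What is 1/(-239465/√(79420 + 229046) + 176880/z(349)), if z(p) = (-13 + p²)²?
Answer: -7805487633370614/121676609103906941789503715 - 1524355656616712691279*√34274/121676609103906941789503715 ≈ -0.0023193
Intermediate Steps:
1/(-239465/√(79420 + 229046) + 176880/z(349)) = 1/(-239465/√(79420 + 229046) + 176880/((-13 + 349²)²)) = 1/(-239465*√34274/102822 + 176880/((-13 + 121801)²)) = 1/(-239465*√34274/102822 + 176880/(121788²)) = 1/(-239465*√34274/102822 + 176880/14832316944) = 1/(-239465*√34274/102822 + 176880*(1/14832316944)) = 1/(-239465*√34274/102822 + 3685/309006603) = 1/(3685/309006603 - 239465*√34274/102822)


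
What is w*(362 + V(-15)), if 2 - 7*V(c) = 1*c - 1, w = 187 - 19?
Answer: 61248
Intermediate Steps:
w = 168
V(c) = 3/7 - c/7 (V(c) = 2/7 - (1*c - 1)/7 = 2/7 - (c - 1)/7 = 2/7 - (-1 + c)/7 = 2/7 + (1/7 - c/7) = 3/7 - c/7)
w*(362 + V(-15)) = 168*(362 + (3/7 - 1/7*(-15))) = 168*(362 + (3/7 + 15/7)) = 168*(362 + 18/7) = 168*(2552/7) = 61248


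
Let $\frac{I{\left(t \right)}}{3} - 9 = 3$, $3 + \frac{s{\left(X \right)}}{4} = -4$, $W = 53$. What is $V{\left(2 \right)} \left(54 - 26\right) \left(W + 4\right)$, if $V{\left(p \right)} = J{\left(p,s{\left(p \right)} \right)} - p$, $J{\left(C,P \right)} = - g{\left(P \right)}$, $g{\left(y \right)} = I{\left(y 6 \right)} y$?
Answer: $1605576$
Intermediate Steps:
$s{\left(X \right)} = -28$ ($s{\left(X \right)} = -12 + 4 \left(-4\right) = -12 - 16 = -28$)
$I{\left(t \right)} = 36$ ($I{\left(t \right)} = 27 + 3 \cdot 3 = 27 + 9 = 36$)
$g{\left(y \right)} = 36 y$
$J{\left(C,P \right)} = - 36 P$
$V{\left(p \right)} = 1008 - p$ ($V{\left(p \right)} = \left(-36\right) \left(-28\right) - p = 1008 - p$)
$V{\left(2 \right)} \left(54 - 26\right) \left(W + 4\right) = \left(1008 - 2\right) \left(54 - 26\right) \left(53 + 4\right) = \left(1008 - 2\right) 28 \cdot 57 = 1006 \cdot 1596 = 1605576$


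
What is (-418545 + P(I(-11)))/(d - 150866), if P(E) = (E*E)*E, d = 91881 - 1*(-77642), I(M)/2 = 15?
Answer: -43505/2073 ≈ -20.986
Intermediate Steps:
I(M) = 30 (I(M) = 2*15 = 30)
d = 169523 (d = 91881 + 77642 = 169523)
P(E) = E³ (P(E) = E²*E = E³)
(-418545 + P(I(-11)))/(d - 150866) = (-418545 + 30³)/(169523 - 150866) = (-418545 + 27000)/18657 = -391545*1/18657 = -43505/2073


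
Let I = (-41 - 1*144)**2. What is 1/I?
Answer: 1/34225 ≈ 2.9218e-5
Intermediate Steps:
I = 34225 (I = (-41 - 144)**2 = (-185)**2 = 34225)
1/I = 1/34225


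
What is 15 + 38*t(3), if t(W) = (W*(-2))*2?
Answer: -441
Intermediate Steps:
t(W) = -4*W (t(W) = -2*W*2 = -4*W)
15 + 38*t(3) = 15 + 38*(-4*3) = 15 + 38*(-12) = 15 - 456 = -441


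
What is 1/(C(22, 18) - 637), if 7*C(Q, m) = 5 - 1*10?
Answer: -7/4464 ≈ -0.0015681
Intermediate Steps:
C(Q, m) = -5/7 (C(Q, m) = (5 - 1*10)/7 = (5 - 10)/7 = (⅐)*(-5) = -5/7)
1/(C(22, 18) - 637) = 1/(-5/7 - 637) = 1/(-4464/7) = -7/4464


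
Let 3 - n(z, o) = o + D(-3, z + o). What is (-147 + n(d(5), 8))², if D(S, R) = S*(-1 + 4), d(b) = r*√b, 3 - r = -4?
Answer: 20449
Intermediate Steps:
r = 7 (r = 3 - 1*(-4) = 3 + 4 = 7)
d(b) = 7*√b
D(S, R) = 3*S (D(S, R) = S*3 = 3*S)
n(z, o) = 12 - o (n(z, o) = 3 - (o + 3*(-3)) = 3 - (o - 9) = 3 - (-9 + o) = 3 + (9 - o) = 12 - o)
(-147 + n(d(5), 8))² = (-147 + (12 - 1*8))² = (-147 + (12 - 8))² = (-147 + 4)² = (-143)² = 20449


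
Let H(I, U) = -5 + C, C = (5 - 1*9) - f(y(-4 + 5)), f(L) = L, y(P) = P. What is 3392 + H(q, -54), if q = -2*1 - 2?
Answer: 3382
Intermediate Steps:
C = -5 (C = (5 - 1*9) - (-4 + 5) = (5 - 9) - 1*1 = -4 - 1 = -5)
q = -4 (q = -2 - 2 = -4)
H(I, U) = -10 (H(I, U) = -5 - 5 = -10)
3392 + H(q, -54) = 3392 - 10 = 3382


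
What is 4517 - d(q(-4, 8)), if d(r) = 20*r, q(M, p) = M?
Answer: 4597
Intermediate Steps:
4517 - d(q(-4, 8)) = 4517 - 20*(-4) = 4517 - 1*(-80) = 4517 + 80 = 4597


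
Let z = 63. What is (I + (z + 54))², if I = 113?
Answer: 52900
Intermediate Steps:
(I + (z + 54))² = (113 + (63 + 54))² = (113 + 117)² = 230² = 52900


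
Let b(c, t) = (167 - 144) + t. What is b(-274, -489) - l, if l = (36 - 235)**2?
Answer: -40067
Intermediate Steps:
l = 39601 (l = (-199)**2 = 39601)
b(c, t) = 23 + t
b(-274, -489) - l = (23 - 489) - 1*39601 = -466 - 39601 = -40067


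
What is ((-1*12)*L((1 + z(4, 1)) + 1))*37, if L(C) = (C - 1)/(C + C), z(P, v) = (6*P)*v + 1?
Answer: -1924/9 ≈ -213.78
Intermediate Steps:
z(P, v) = 1 + 6*P*v (z(P, v) = 6*P*v + 1 = 1 + 6*P*v)
L(C) = (-1 + C)/(2*C) (L(C) = (-1 + C)/((2*C)) = (-1 + C)*(1/(2*C)) = (-1 + C)/(2*C))
((-1*12)*L((1 + z(4, 1)) + 1))*37 = ((-1*12)*((-1 + ((1 + (1 + 6*4*1)) + 1))/(2*((1 + (1 + 6*4*1)) + 1))))*37 = -6*(-1 + ((1 + (1 + 24)) + 1))/((1 + (1 + 24)) + 1)*37 = -6*(-1 + ((1 + 25) + 1))/((1 + 25) + 1)*37 = -6*(-1 + (26 + 1))/(26 + 1)*37 = -6*(-1 + 27)/27*37 = -6*26/27*37 = -12*13/27*37 = -52/9*37 = -1924/9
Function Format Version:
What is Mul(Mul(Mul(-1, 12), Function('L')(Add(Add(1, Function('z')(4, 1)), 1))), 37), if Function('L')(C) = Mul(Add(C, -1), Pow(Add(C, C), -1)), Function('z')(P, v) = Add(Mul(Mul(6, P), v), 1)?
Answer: Rational(-1924, 9) ≈ -213.78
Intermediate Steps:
Function('z')(P, v) = Add(1, Mul(6, P, v)) (Function('z')(P, v) = Add(Mul(6, P, v), 1) = Add(1, Mul(6, P, v)))
Function('L')(C) = Mul(Rational(1, 2), Pow(C, -1), Add(-1, C)) (Function('L')(C) = Mul(Add(-1, C), Pow(Mul(2, C), -1)) = Mul(Add(-1, C), Mul(Rational(1, 2), Pow(C, -1))) = Mul(Rational(1, 2), Pow(C, -1), Add(-1, C)))
Mul(Mul(Mul(-1, 12), Function('L')(Add(Add(1, Function('z')(4, 1)), 1))), 37) = Mul(Mul(Mul(-1, 12), Mul(Rational(1, 2), Pow(Add(Add(1, Add(1, Mul(6, 4, 1))), 1), -1), Add(-1, Add(Add(1, Add(1, Mul(6, 4, 1))), 1)))), 37) = Mul(Mul(-12, Mul(Rational(1, 2), Pow(Add(Add(1, Add(1, 24)), 1), -1), Add(-1, Add(Add(1, Add(1, 24)), 1)))), 37) = Mul(Mul(-12, Mul(Rational(1, 2), Pow(Add(Add(1, 25), 1), -1), Add(-1, Add(Add(1, 25), 1)))), 37) = Mul(Mul(-12, Mul(Rational(1, 2), Pow(Add(26, 1), -1), Add(-1, Add(26, 1)))), 37) = Mul(Mul(-12, Mul(Rational(1, 2), Pow(27, -1), Add(-1, 27))), 37) = Mul(Mul(-12, Mul(Rational(1, 2), Rational(1, 27), 26)), 37) = Mul(Mul(-12, Rational(13, 27)), 37) = Mul(Rational(-52, 9), 37) = Rational(-1924, 9)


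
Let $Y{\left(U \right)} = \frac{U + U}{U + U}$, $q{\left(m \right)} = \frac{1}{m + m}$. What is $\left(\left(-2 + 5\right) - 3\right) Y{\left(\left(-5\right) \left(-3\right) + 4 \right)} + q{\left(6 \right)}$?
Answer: $\frac{1}{12} \approx 0.083333$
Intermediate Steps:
$q{\left(m \right)} = \frac{1}{2 m}$
$Y{\left(U \right)} = 1$ ($Y{\left(U \right)} = \frac{2 U}{2 U} = 2 U \frac{1}{2 U} = 1$)
$\left(\left(-2 + 5\right) - 3\right) Y{\left(\left(-5\right) \left(-3\right) + 4 \right)} + q{\left(6 \right)} = \left(\left(-2 + 5\right) - 3\right) 1 + \frac{1}{2 \cdot 6} = \left(3 - 3\right) 1 + \frac{1}{2} \cdot \frac{1}{6} = 0 \cdot 1 + \frac{1}{12} = 0 + \frac{1}{12} = \frac{1}{12}$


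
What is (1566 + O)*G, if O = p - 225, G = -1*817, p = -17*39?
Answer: -553926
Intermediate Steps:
p = -663
G = -817
O = -888 (O = -663 - 225 = -888)
(1566 + O)*G = (1566 - 888)*(-817) = 678*(-817) = -553926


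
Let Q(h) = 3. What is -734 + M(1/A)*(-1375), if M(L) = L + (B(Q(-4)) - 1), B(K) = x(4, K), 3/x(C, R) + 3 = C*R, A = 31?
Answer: 12863/93 ≈ 138.31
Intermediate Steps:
x(C, R) = 3/(-3 + C*R)
B(K) = 3/(-3 + 4*K)
M(L) = -⅔ + L (M(L) = L + (3/(-3 + 4*3) - 1) = L + (3/(-3 + 12) - 1) = L + (3/9 - 1) = L + (3*(⅑) - 1) = L + (⅓ - 1) = L - ⅔ = -⅔ + L)
-734 + M(1/A)*(-1375) = -734 + (-⅔ + 1/31)*(-1375) = -734 - 59/93*(-1375) = -734 + 81125/93 = 12863/93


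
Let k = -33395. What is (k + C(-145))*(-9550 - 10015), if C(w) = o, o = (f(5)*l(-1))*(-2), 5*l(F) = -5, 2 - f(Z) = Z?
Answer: 653490565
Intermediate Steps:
f(Z) = 2 - Z
l(F) = -1 (l(F) = (⅕)*(-5) = -1)
o = -6 (o = ((2 - 1*5)*(-1))*(-2) = ((2 - 5)*(-1))*(-2) = -3*(-1)*(-2) = 3*(-2) = -6)
C(w) = -6
(k + C(-145))*(-9550 - 10015) = (-33395 - 6)*(-9550 - 10015) = -33401*(-19565) = 653490565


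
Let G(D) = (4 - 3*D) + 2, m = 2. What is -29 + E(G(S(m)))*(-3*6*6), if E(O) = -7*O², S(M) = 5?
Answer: 61207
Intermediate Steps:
G(D) = 6 - 3*D
-29 + E(G(S(m)))*(-3*6*6) = -29 + (-7*(6 - 3*5)²)*(-3*6*6) = -29 + (-7*(6 - 15)²)*(-18*6) = -29 - 7*(-9)²*(-108) = -29 - 7*81*(-108) = -29 - 567*(-108) = -29 + 61236 = 61207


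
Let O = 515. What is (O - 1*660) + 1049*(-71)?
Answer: -74624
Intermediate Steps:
(O - 1*660) + 1049*(-71) = (515 - 1*660) + 1049*(-71) = (515 - 660) - 74479 = -145 - 74479 = -74624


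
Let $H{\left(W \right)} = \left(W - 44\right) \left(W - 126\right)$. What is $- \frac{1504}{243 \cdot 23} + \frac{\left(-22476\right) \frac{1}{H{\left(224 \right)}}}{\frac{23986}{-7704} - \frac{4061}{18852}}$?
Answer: $\frac{1567579377167}{13792039797060} \approx 0.11366$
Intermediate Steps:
$H{\left(W \right)} = \left(-126 + W\right) \left(-44 + W\right)$ ($H{\left(W \right)} = \left(-44 + W\right) \left(-126 + W\right) = \left(-126 + W\right) \left(-44 + W\right)$)
$- \frac{1504}{243 \cdot 23} + \frac{\left(-22476\right) \frac{1}{H{\left(224 \right)}}}{\frac{23986}{-7704} - \frac{4061}{18852}} = - \frac{1504}{243 \cdot 23} + \frac{\left(-22476\right) \frac{1}{5544 + 224^{2} - 38080}}{\frac{23986}{-7704} - \frac{4061}{18852}} = - \frac{1504}{5589} + \frac{\left(-22476\right) \frac{1}{5544 + 50176 - 38080}}{23986 \left(- \frac{1}{7704}\right) - \frac{4061}{18852}} = \left(-1504\right) \frac{1}{5589} + \frac{\left(-22476\right) \frac{1}{17640}}{- \frac{11993}{3852} - \frac{4061}{18852}} = - \frac{1504}{5589} + \frac{\left(-22476\right) \frac{1}{17640}}{- \frac{5036146}{1512873}} = - \frac{1504}{5589} - - \frac{944537043}{2467711540} = - \frac{1504}{5589} + \frac{944537043}{2467711540} = \frac{1567579377167}{13792039797060}$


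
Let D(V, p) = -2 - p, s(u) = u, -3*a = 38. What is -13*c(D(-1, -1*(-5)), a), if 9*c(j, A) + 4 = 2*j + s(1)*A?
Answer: 1196/27 ≈ 44.296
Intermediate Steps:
a = -38/3 (a = -1/3*38 = -38/3 ≈ -12.667)
c(j, A) = -4/9 + A/9 + 2*j/9 (c(j, A) = -4/9 + (2*j + 1*A)/9 = -4/9 + (2*j + A)/9 = -4/9 + (A + 2*j)/9 = -4/9 + (A/9 + 2*j/9) = -4/9 + A/9 + 2*j/9)
-13*c(D(-1, -1*(-5)), a) = -13*(-4/9 + (1/9)*(-38/3) + 2*(-2 - (-1)*(-5))/9) = -13*(-4/9 - 38/27 + 2*(-2 - 1*5)/9) = -13*(-4/9 - 38/27 + 2*(-2 - 5)/9) = -13*(-4/9 - 38/27 + (2/9)*(-7)) = -13*(-4/9 - 38/27 - 14/9) = -13*(-92/27) = 1196/27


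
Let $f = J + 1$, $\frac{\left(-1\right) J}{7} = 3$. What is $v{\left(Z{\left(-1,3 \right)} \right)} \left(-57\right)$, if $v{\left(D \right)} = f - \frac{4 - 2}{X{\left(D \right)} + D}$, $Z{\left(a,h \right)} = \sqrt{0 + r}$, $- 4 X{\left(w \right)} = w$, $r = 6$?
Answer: $1140 + \frac{76 \sqrt{6}}{3} \approx 1202.1$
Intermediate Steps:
$X{\left(w \right)} = - \frac{w}{4}$
$J = -21$ ($J = \left(-7\right) 3 = -21$)
$Z{\left(a,h \right)} = \sqrt{6}$ ($Z{\left(a,h \right)} = \sqrt{0 + 6} = \sqrt{6}$)
$f = -20$ ($f = -21 + 1 = -20$)
$v{\left(D \right)} = -20 - \frac{8}{3 D}$ ($v{\left(D \right)} = -20 - \frac{4 - 2}{- \frac{D}{4} + D} = -20 - \frac{2}{\frac{3}{4} D} = -20 - 2 \frac{4}{3 D} = -20 - \frac{8}{3 D}$)
$v{\left(Z{\left(-1,3 \right)} \right)} \left(-57\right) = \left(-20 - \frac{8}{3 \sqrt{6}}\right) \left(-57\right) = \left(-20 - \frac{8 \frac{\sqrt{6}}{6}}{3}\right) \left(-57\right) = \left(-20 - \frac{4 \sqrt{6}}{9}\right) \left(-57\right) = 1140 + \frac{76 \sqrt{6}}{3}$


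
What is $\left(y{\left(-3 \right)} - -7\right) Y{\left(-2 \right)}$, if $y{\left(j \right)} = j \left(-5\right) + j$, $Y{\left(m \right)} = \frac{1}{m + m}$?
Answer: $- \frac{19}{4} \approx -4.75$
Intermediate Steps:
$Y{\left(m \right)} = \frac{1}{2 m}$
$y{\left(j \right)} = - 4 j$ ($y{\left(j \right)} = - 5 j + j = - 4 j$)
$\left(y{\left(-3 \right)} - -7\right) Y{\left(-2 \right)} = \left(\left(-4\right) \left(-3\right) - -7\right) \frac{1}{2 \left(-2\right)} = \left(12 + 7\right) \frac{1}{2} \left(- \frac{1}{2}\right) = 19 \left(- \frac{1}{4}\right) = - \frac{19}{4}$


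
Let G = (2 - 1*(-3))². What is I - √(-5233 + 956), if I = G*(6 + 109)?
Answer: 2875 - I*√4277 ≈ 2875.0 - 65.399*I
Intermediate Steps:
G = 25 (G = (2 + 3)² = 5² = 25)
I = 2875 (I = 25*(6 + 109) = 25*115 = 2875)
I - √(-5233 + 956) = 2875 - √(-5233 + 956) = 2875 - √(-4277) = 2875 - I*√4277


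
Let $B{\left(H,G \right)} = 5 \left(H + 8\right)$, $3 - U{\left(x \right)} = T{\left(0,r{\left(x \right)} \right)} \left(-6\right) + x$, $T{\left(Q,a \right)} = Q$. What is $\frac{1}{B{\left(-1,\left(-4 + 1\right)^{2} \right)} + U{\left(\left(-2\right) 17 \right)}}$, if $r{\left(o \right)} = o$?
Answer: $\frac{1}{72} \approx 0.013889$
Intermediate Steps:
$U{\left(x \right)} = 3 - x$ ($U{\left(x \right)} = 3 - \left(0 \left(-6\right) + x\right) = 3 - \left(0 + x\right) = 3 - x$)
$B{\left(H,G \right)} = 40 + 5 H$ ($B{\left(H,G \right)} = 5 \left(8 + H\right) = 40 + 5 H$)
$\frac{1}{B{\left(-1,\left(-4 + 1\right)^{2} \right)} + U{\left(\left(-2\right) 17 \right)}} = \frac{1}{\left(40 + 5 \left(-1\right)\right) - \left(-3 - 34\right)} = \frac{1}{\left(40 - 5\right) + \left(3 - -34\right)} = \frac{1}{35 + \left(3 + 34\right)} = \frac{1}{35 + 37} = \frac{1}{72}$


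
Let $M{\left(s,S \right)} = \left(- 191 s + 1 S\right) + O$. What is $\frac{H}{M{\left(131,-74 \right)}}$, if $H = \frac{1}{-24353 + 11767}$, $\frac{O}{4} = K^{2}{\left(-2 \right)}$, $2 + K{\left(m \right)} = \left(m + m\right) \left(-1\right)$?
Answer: $\frac{1}{315644294} \approx 3.1681 \cdot 10^{-9}$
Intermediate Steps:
$K{\left(m \right)} = -2 - 2 m$ ($K{\left(m \right)} = -2 + \left(m + m\right) \left(-1\right) = -2 + 2 m \left(-1\right) = -2 - 2 m$)
$O = 16$ ($O = 4 \left(-2 - -4\right)^{2} = 4 \left(-2 + 4\right)^{2} = 4 \cdot 2^{2} = 4 \cdot 4 = 16$)
$M{\left(s,S \right)} = 16 + S - 191 s$ ($M{\left(s,S \right)} = \left(- 191 s + 1 S\right) + 16 = \left(- 191 s + S\right) + 16 = \left(S - 191 s\right) + 16 = 16 + S - 191 s$)
$H = - \frac{1}{12586}$ ($H = \frac{1}{-12586} = - \frac{1}{12586} \approx -7.9453 \cdot 10^{-5}$)
$\frac{H}{M{\left(131,-74 \right)}} = - \frac{1}{12586 \left(16 - 74 - 25021\right)} = - \frac{1}{12586 \left(-25079\right)} = \left(- \frac{1}{12586}\right) \left(- \frac{1}{25079}\right) = \frac{1}{315644294}$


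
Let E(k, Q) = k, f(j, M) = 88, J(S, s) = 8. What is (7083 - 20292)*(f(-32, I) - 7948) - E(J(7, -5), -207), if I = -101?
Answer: 103822732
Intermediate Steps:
(7083 - 20292)*(f(-32, I) - 7948) - E(J(7, -5), -207) = (7083 - 20292)*(88 - 7948) - 1*8 = -13209*(-7860) - 8 = 103822740 - 8 = 103822732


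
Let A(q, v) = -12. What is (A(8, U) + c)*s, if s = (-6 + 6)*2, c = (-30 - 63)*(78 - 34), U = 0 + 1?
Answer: 0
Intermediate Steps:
U = 1
c = -4092 (c = -93*44 = -4092)
s = 0 (s = 0*2 = 0)
(A(8, U) + c)*s = (-12 - 4092)*0 = -4104*0 = 0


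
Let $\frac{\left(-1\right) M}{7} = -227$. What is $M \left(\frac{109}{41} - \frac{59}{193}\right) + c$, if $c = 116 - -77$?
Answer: $\frac{31111211}{7913} \approx 3931.7$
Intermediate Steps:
$M = 1589$ ($M = \left(-7\right) \left(-227\right) = 1589$)
$c = 193$ ($c = 116 + 77 = 193$)
$M \left(\frac{109}{41} - \frac{59}{193}\right) + c = 1589 \left(\frac{109}{41} - \frac{59}{193}\right) + 193 = 1589 \cdot \frac{18618}{7913} + 193 = \frac{29584002}{7913} + 193 = \frac{31111211}{7913}$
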